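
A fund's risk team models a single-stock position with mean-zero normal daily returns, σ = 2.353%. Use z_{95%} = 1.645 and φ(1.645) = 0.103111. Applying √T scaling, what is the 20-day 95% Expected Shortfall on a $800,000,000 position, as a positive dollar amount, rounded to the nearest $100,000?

σ_{20d} = 2.353% × √20 = 10.523%.
ES multiplier = φ(z)/(1−α) = 0.103111/0.05 = 2.062.
ES = 10.523% × 2.062 = 21.698%; on $800,000,000: $173,584,000.

$173,600,000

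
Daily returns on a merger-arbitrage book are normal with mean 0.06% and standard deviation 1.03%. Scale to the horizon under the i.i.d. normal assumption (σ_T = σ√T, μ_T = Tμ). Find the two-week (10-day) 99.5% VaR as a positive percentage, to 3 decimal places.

7.790%

At 99.5%, z = 2.576.
σ_{10d} = 1.03% × √10 = 3.257%; μ_{10d} = 10 × 0.06% = 0.600%.
VaR = −(0.600%) + 2.576 × 3.257% = 7.790%.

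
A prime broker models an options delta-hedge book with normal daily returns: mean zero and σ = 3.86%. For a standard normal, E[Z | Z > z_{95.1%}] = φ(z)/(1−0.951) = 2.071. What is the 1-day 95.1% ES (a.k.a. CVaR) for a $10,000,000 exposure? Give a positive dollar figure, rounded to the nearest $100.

$799,400

ES = 3.86% × 2.071 = 7.994%.
On $10,000,000: 0.07994 × $10,000,000 = $799,400.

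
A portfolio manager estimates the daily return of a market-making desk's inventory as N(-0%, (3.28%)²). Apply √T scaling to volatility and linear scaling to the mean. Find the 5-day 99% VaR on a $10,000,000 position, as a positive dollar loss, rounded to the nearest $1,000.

At 99%, z = 2.326.
σ_{5d} = 3.28% × √5 = 7.334%.
VaR = 2.326 × 7.334% = 17.059%.
On $10,000,000: 0.17059 × $10,000,000 = $1,705,900.

$1,706,000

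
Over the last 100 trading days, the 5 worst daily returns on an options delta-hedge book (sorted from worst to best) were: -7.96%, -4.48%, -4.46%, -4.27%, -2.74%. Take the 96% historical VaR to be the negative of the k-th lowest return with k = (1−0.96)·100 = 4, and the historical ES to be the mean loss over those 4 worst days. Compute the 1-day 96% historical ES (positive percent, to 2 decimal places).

5.29%

The 4 worst returns sum to -21.17%.
ES = −(-21.17%) / 4 = 5.2925% ≈ 5.29%.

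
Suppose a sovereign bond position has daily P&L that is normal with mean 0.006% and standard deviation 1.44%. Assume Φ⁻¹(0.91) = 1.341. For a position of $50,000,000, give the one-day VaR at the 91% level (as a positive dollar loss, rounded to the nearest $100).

$962,500

VaR = −μ + z·σ = −(0.006%) + 1.341 × 1.44% = 1.925%.
On $50,000,000: 0.01925 × $50,000,000 = $962,500.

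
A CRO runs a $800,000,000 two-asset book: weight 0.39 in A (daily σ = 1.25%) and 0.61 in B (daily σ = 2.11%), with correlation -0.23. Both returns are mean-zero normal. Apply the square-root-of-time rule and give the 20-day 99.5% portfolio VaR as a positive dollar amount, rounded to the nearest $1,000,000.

σ_p = √(0.39²·1.25² + 0.61²·2.11² + 2·-0.23·0.39·0.61·1.25·2.11) = 1.267%.
σ_{20d} = 1.267% × √20 = 5.666%.
z(99.5%) = 2.576.
VaR = 2.576 × 5.666% = 14.596%; on $800,000,000 that is $116,768,000.

$117,000,000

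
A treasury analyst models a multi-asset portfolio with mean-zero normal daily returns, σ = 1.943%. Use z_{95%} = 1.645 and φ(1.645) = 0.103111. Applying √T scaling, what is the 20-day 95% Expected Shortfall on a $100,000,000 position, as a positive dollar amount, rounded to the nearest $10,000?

$17,920,000

σ_{20d} = 1.943% × √20 = 8.689%.
ES multiplier = φ(z)/(1−α) = 0.103111/0.05 = 2.062.
ES = 8.689% × 2.062 = 17.917%; on $100,000,000: $17,917,000.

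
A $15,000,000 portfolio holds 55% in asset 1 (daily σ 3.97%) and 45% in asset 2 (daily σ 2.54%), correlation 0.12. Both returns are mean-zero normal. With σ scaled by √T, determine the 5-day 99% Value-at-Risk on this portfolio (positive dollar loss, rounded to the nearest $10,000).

$2,020,000

σ_p = √(0.55²·3.97² + 0.45²·2.54² + 2·0.12·0.55·0.45·3.97·2.54) = 2.583%.
σ_{5d} = 2.583% × √5 = 5.776%.
z(99%) = 2.326.
VaR = 2.326 × 5.776% = 13.435%; on $15,000,000 that is $2,015,250.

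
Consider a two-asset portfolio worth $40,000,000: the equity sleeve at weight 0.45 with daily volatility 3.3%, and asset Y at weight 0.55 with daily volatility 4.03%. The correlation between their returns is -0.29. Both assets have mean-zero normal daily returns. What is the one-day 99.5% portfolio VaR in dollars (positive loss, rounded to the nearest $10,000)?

σ_p² = 0.45²·3.3² + 0.55²·4.03² + 2·-0.29·0.45·0.55·3.3·4.03 = 5.2090 (%²).
σ_p = √5.2090 = 2.282%.
At 99.5%, z = 2.576.
VaR = 2.576 × 2.282% = 5.878%; on $40,000,000 that is $2,351,200.

$2,350,000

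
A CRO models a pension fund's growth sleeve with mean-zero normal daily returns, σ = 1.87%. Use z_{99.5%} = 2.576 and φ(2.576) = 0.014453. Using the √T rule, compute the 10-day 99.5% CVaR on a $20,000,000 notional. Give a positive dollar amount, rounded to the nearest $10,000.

$3,420,000

σ_{10d} = 1.87% × √10 = 5.913%.
ES multiplier = φ(z)/(1−α) = 0.014453/0.005 = 2.891.
ES = 5.913% × 2.891 = 17.094%; on $20,000,000: $3,418,800.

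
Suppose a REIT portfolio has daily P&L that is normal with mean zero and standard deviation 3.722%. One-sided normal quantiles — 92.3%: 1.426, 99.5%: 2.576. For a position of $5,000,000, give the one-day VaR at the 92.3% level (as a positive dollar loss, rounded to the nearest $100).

VaR = z·σ = 1.426 × 3.722% = 5.308%.
On $5,000,000: 0.05308 × $5,000,000 = $265,400.

$265,400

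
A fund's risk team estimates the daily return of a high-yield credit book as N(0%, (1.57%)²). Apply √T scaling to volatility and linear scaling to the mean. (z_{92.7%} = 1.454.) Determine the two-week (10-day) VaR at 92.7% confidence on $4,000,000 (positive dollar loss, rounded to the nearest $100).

$288,800

σ_{10d} = 1.57% × √10 = 4.965%.
VaR = 1.454 × 4.965% = 7.219%.
On $4,000,000: 0.07219 × $4,000,000 = $288,760.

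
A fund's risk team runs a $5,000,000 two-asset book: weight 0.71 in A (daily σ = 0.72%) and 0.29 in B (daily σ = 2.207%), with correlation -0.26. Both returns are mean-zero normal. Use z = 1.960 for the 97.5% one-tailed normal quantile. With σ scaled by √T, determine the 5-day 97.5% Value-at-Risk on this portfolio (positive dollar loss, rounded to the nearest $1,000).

σ_p = √(0.71²·0.72² + 0.29²·2.207² + 2·-0.26·0.71·0.29·0.72·2.207) = 0.708%.
σ_{5d} = 0.708% × √5 = 1.583%.
VaR = 1.960 × 1.583% = 3.103%; on $5,000,000 that is $155,150.

$155,000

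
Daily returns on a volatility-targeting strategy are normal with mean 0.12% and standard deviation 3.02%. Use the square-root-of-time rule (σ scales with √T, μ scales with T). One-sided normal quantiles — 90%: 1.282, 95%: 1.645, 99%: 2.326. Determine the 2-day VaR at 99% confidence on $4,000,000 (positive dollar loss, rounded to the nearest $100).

$387,800

σ_{2d} = 3.02% × √2 = 4.271%; μ_{2d} = 2 × 0.12% = 0.240%.
VaR = −(0.240%) + 2.326 × 4.271% = 9.694%.
On $4,000,000: 0.09694 × $4,000,000 = $387,760.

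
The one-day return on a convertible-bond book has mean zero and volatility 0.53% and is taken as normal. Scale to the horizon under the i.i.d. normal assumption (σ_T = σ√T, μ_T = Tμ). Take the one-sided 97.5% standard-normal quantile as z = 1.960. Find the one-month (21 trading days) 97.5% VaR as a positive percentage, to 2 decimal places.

4.76%

σ_{21d} = 0.53% × √21 = 2.429%.
VaR = 1.960 × 2.429% = 4.761%.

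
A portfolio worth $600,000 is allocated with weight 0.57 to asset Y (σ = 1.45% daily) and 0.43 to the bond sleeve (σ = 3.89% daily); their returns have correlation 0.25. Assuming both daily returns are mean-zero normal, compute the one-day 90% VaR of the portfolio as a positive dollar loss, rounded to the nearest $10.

σ_p² = 0.57²·1.45² + 0.43²·3.89² + 2·0.25·0.57·0.43·1.45·3.89 = 4.1723 (%²).
σ_p = √4.1723 = 2.043%.
At 90%, z = 1.282.
VaR = 1.282 × 2.043% = 2.619%; on $600,000 that is $15,714.

$15,710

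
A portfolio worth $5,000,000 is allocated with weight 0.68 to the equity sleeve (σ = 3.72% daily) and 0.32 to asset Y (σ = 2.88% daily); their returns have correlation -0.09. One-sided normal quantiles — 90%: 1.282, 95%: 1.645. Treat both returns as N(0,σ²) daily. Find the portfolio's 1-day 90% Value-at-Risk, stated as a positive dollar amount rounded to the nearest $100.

$167,500

σ_p² = 0.68²·3.72² + 0.32²·2.88² + 2·-0.09·0.68·0.32·3.72·2.88 = 6.8286 (%²).
σ_p = √6.8286 = 2.613%.
VaR = 1.282 × 2.613% = 3.350%; on $5,000,000 that is $167,500.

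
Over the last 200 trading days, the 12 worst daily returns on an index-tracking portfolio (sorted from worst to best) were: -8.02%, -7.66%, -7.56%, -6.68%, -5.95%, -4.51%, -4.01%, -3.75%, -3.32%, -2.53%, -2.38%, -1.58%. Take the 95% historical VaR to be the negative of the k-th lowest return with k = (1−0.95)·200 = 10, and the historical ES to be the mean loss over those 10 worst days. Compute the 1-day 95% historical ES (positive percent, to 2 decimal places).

The 10 worst returns sum to -53.99%.
ES = −(-53.99%) / 10 = 5.399% ≈ 5.40%.

5.40%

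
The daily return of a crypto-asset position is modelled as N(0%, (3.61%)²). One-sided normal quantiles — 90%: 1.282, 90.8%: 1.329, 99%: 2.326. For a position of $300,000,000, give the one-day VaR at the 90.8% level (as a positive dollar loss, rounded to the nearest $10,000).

VaR = z·σ = 1.329 × 3.61% = 4.798%.
On $300,000,000: 0.04798 × $300,000,000 = $14,394,000.

$14,390,000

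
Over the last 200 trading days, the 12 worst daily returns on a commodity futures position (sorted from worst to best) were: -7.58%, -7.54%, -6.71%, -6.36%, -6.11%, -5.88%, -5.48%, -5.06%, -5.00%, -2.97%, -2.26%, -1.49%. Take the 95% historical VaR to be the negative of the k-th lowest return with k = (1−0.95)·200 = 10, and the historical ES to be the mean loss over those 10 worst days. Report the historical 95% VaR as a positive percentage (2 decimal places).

2.97%

k = 10; the 10th lowest return is -2.97%, so VaR = 2.97%.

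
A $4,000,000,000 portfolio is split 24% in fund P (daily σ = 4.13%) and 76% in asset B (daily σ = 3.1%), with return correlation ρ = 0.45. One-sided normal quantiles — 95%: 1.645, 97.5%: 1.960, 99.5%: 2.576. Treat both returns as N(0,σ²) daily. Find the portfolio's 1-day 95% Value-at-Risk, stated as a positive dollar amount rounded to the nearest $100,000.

$193,400,000

σ_p² = 0.24²·4.13² + 0.76²·3.1² + 2·0.45·0.24·0.76·4.13·3.1 = 8.6350 (%²).
σ_p = √8.6350 = 2.939%.
VaR = 1.645 × 2.939% = 4.835%; on $4,000,000,000 that is $193,400,000.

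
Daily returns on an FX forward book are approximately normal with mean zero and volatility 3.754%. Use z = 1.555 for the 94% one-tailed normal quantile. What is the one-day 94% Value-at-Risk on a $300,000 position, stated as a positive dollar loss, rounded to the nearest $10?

$17,510

VaR = z·σ = 1.555 × 3.754% = 5.837%.
On $300,000: 0.05837 × $300,000 = $17,511.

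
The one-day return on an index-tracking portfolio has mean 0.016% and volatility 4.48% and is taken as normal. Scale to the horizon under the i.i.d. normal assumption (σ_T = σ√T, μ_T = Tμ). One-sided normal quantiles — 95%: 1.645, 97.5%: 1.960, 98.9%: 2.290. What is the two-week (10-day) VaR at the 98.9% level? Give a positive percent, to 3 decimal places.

σ_{10d} = 4.48% × √10 = 14.167%; μ_{10d} = 10 × 0.016% = 0.160%.
VaR = −(0.160%) + 2.290 × 14.167% = 32.282%.

32.282%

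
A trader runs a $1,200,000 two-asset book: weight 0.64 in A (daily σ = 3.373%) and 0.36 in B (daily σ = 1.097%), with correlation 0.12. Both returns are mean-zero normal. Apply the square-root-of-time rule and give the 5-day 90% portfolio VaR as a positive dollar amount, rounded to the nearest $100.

σ_p = √(0.64²·3.373² + 0.36²·1.097² + 2·0.12·0.64·0.36·3.373·1.097) = 2.241%.
σ_{5d} = 2.241% × √5 = 5.011%.
z(90%) = 1.282.
VaR = 1.282 × 5.011% = 6.424%; on $1,200,000 that is $77,088.

$77,100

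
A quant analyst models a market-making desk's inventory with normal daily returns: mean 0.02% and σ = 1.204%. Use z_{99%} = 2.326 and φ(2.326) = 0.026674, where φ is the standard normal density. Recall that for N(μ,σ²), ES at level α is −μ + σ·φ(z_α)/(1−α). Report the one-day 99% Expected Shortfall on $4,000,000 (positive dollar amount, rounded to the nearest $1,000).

$128,000

Tail multiplier: φ(z)/(1−α) = 0.026674 / 0.01 = 2.667.
ES = −(0.02%) + 1.204% × 2.667 = 3.191%.
On $4,000,000: 0.03191 × $4,000,000 = $127,640.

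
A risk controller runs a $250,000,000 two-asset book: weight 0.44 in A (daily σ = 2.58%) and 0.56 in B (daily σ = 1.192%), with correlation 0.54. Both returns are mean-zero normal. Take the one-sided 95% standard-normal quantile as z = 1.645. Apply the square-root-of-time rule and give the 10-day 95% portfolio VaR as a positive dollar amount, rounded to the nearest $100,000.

$20,800,000

σ_p = √(0.44²·2.58² + 0.56²·1.192² + 2·0.54·0.44·0.56·2.58·1.192) = 1.598%.
σ_{10d} = 1.598% × √10 = 5.053%.
VaR = 1.645 × 5.053% = 8.312%; on $250,000,000 that is $20,780,000.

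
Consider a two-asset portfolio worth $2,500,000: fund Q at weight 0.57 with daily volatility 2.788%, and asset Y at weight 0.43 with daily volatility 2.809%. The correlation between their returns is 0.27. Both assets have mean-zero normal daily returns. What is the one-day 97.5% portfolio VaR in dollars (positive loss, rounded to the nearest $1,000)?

$110,000

σ_p² = 0.57²·2.788² + 0.43²·2.809² + 2·0.27·0.57·0.43·2.788·2.809 = 5.0209 (%²).
σ_p = √5.0209 = 2.241%.
At 97.5%, z = 1.960.
VaR = 1.960 × 2.241% = 4.392%; on $2,500,000 that is $109,800.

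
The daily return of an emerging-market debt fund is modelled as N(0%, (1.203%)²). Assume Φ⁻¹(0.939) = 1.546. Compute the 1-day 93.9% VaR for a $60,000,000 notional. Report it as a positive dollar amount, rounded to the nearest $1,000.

VaR = z·σ = 1.546 × 1.203% = 1.860%.
On $60,000,000: 0.01860 × $60,000,000 = $1,116,000.

$1,116,000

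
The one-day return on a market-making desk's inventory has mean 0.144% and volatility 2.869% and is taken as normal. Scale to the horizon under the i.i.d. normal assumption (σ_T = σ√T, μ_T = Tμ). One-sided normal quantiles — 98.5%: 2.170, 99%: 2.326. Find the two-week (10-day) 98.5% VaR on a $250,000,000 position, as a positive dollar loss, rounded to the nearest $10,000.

σ_{10d} = 2.869% × √10 = 9.073%; μ_{10d} = 10 × 0.144% = 1.440%.
VaR = −(1.440%) + 2.170 × 9.073% = 18.248%.
On $250,000,000: 0.18248 × $250,000,000 = $45,620,000.

$45,620,000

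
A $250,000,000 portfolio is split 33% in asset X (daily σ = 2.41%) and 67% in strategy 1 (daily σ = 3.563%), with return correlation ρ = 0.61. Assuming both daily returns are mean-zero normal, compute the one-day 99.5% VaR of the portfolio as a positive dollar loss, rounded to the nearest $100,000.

σ_p² = 0.33²·2.41² + 0.67²·3.563² + 2·0.61·0.33·0.67·2.41·3.563 = 8.6475 (%²).
σ_p = √8.6475 = 2.941%.
At 99.5%, z = 2.576.
VaR = 2.576 × 2.941% = 7.576%; on $250,000,000 that is $18,940,000.

$18,900,000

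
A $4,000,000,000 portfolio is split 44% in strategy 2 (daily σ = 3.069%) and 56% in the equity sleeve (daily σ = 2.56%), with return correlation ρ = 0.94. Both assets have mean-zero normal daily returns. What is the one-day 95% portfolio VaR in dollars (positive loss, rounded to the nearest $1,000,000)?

σ_p² = 0.44²·3.069² + 0.56²·2.56² + 2·0.94·0.44·0.56·3.069·2.56 = 7.5181 (%²).
σ_p = √7.5181 = 2.742%.
At 95%, z = 1.645.
VaR = 1.645 × 2.742% = 4.511%; on $4,000,000,000 that is $180,440,000.

$180,000,000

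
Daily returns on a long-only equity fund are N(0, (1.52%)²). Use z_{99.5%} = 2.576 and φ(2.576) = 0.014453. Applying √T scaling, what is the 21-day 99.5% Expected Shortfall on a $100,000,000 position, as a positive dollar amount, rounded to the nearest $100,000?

σ_{21d} = 1.52% × √21 = 6.966%.
ES multiplier = φ(z)/(1−α) = 0.014453/0.005 = 2.891.
ES = 6.966% × 2.891 = 20.139%; on $100,000,000: $20,139,000.

$20,100,000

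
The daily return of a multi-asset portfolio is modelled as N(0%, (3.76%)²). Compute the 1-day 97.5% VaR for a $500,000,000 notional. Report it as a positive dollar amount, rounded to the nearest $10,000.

At 97.5% one-sided, z = 1.960.
VaR = z·σ = 1.960 × 3.76% = 7.370%.
On $500,000,000: 0.07370 × $500,000,000 = $36,850,000.

$36,850,000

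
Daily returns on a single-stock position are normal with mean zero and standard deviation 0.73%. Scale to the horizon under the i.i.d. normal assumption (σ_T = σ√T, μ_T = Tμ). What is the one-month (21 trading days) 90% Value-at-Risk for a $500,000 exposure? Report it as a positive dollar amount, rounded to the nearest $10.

$21,440

At 90%, z = 1.282.
σ_{21d} = 0.73% × √21 = 3.345%.
VaR = 1.282 × 3.345% = 4.288%.
On $500,000: 0.04288 × $500,000 = $21,440.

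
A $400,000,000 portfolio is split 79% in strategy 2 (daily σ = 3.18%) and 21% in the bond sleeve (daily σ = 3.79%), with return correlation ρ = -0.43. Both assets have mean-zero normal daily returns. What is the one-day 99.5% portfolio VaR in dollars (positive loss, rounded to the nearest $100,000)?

σ_p² = 0.79²·3.18² + 0.21²·3.79² + 2·-0.43·0.79·0.21·3.18·3.79 = 5.2251 (%²).
σ_p = √5.2251 = 2.286%.
At 99.5%, z = 2.576.
VaR = 2.576 × 2.286% = 5.889%; on $400,000,000 that is $23,556,000.

$23,600,000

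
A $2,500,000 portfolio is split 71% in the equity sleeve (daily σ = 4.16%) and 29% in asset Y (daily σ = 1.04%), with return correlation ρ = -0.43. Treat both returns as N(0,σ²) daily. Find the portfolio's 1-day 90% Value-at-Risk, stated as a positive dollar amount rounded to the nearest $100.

σ_p² = 0.71²·4.16² + 0.29²·1.04² + 2·-0.43·0.71·0.29·4.16·1.04 = 8.0486 (%²).
σ_p = √8.0486 = 2.837%.
At 90%, z = 1.282.
VaR = 1.282 × 2.837% = 3.637%; on $2,500,000 that is $90,925.

$90,900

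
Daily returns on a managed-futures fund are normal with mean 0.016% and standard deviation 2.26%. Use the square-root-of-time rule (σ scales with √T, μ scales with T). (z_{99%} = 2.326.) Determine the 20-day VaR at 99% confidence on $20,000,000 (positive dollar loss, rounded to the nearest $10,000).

$4,640,000

σ_{20d} = 2.26% × √20 = 10.107%; μ_{20d} = 20 × 0.016% = 0.320%.
VaR = −(0.320%) + 2.326 × 10.107% = 23.189%.
On $20,000,000: 0.23189 × $20,000,000 = $4,637,800.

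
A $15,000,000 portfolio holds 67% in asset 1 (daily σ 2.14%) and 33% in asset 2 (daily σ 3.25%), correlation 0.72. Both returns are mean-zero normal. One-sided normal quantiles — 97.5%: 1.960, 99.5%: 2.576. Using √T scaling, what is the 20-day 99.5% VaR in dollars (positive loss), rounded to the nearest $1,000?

σ_p = √(0.67²·2.14² + 0.33²·3.25² + 2·0.72·0.67·0.33·2.14·3.25) = 2.328%.
σ_{20d} = 2.328% × √20 = 10.411%.
VaR = 2.576 × 10.411% = 26.819%; on $15,000,000 that is $4,022,850.

$4,023,000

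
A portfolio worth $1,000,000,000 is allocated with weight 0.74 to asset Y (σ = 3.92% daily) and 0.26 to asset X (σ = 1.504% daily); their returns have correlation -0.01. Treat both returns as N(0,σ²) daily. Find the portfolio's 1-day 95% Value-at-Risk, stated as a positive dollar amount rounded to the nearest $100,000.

$48,100,000

σ_p² = 0.74²·3.92² + 0.26²·1.504² + 2·-0.01·0.74·0.26·3.92·1.504 = 8.5449 (%²).
σ_p = √8.5449 = 2.923%.
At 95%, z = 1.645.
VaR = 1.645 × 2.923% = 4.808%; on $1,000,000,000 that is $48,080,000.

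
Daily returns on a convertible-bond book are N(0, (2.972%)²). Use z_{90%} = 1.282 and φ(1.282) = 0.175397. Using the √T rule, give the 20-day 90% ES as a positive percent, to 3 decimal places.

23.312%

σ_{20d} = 2.972% × √20 = 13.291%.
ES multiplier = φ(z)/(1−α) = 0.175397/0.1 = 1.754.
ES = 13.291% × 1.754 = 23.312%.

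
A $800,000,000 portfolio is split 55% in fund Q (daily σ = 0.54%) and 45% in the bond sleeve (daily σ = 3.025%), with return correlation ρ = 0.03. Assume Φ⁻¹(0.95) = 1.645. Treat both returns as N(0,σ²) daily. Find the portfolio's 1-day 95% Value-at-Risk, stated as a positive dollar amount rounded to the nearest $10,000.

$18,450,000

σ_p² = 0.55²·0.54² + 0.45²·3.025² + 2·0.03·0.55·0.45·0.54·3.025 = 1.9655 (%²).
σ_p = √1.9655 = 1.402%.
VaR = 1.645 × 1.402% = 2.306%; on $800,000,000 that is $18,448,000.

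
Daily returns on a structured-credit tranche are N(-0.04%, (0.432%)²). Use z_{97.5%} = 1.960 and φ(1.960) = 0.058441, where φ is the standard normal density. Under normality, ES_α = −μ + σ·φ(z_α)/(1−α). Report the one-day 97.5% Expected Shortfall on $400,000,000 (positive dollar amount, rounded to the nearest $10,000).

$4,200,000

Tail multiplier: φ(z)/(1−α) = 0.058441 / 0.025 = 2.338.
ES = −(-0.04%) + 0.432% × 2.338 = 1.050%.
On $400,000,000: 0.01050 × $400,000,000 = $4,200,000.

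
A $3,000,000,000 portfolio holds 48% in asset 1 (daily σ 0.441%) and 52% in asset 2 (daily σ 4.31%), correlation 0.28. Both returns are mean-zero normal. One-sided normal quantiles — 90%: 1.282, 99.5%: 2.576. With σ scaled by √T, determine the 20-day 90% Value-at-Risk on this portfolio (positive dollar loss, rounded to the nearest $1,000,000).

$397,000,000

σ_p = √(0.48²·0.441² + 0.52²·4.31² + 2·0.28·0.48·0.52·0.441·4.31) = 2.309%.
σ_{20d} = 2.309% × √20 = 10.326%.
VaR = 1.282 × 10.326% = 13.238%; on $3,000,000,000 that is $397,140,000.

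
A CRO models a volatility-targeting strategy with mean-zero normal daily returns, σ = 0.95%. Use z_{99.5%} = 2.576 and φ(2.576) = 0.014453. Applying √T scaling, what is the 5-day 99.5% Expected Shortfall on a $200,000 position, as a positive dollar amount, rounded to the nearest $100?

$12,300

σ_{5d} = 0.95% × √5 = 2.124%.
ES multiplier = φ(z)/(1−α) = 0.014453/0.005 = 2.891.
ES = 2.124% × 2.891 = 6.140%; on $200,000: $12,280.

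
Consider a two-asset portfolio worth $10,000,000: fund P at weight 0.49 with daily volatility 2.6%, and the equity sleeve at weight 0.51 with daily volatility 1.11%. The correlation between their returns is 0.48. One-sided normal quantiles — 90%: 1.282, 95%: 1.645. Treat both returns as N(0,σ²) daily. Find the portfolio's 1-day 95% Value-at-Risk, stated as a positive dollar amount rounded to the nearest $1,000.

σ_p² = 0.49²·2.6² + 0.51²·1.11² + 2·0.48·0.49·0.51·2.6·1.11 = 2.6359 (%²).
σ_p = √2.6359 = 1.624%.
VaR = 1.645 × 1.624% = 2.671%; on $10,000,000 that is $267,100.

$267,000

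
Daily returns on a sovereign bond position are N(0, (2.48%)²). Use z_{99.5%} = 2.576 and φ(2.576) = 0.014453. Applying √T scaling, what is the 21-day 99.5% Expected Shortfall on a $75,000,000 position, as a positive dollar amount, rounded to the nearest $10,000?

σ_{21d} = 2.48% × √21 = 11.365%.
ES multiplier = φ(z)/(1−α) = 0.014453/0.005 = 2.891.
ES = 11.365% × 2.891 = 32.856%; on $75,000,000: $24,642,000.

$24,640,000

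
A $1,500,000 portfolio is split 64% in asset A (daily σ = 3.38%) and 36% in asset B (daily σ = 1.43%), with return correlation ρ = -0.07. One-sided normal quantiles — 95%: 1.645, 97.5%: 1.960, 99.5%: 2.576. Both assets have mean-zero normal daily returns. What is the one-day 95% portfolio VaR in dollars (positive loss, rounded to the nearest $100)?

$54,000

σ_p² = 0.64²·3.38² + 0.36²·1.43² + 2·-0.07·0.64·0.36·3.38·1.43 = 4.7885 (%²).
σ_p = √4.7885 = 2.188%.
VaR = 1.645 × 2.188% = 3.599%; on $1,500,000 that is $53,985.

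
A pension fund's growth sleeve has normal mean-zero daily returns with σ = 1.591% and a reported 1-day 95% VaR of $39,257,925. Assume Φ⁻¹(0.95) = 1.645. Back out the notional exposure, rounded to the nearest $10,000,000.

$1,500,000,000

VaR as a fraction of value: z·σ = 1.645 × 1.591% = 2.6172%.
Position = $39,257,925 / 0.0261719 = $1,500,000,000.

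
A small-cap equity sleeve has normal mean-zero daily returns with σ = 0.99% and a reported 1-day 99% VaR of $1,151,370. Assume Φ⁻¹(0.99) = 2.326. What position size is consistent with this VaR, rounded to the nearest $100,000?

$50,000,000

VaR as a fraction of value: z·σ = 2.326 × 0.99% = 2.30274%.
Position = $1,151,370 / 0.0230274 = $50,000,000.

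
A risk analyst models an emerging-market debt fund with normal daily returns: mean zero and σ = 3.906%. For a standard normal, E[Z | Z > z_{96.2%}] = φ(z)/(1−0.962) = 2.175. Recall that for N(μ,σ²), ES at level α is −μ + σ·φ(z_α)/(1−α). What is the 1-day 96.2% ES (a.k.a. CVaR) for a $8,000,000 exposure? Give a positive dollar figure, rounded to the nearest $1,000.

ES = 3.906% × 2.175 = 8.496%.
On $8,000,000: 0.08496 × $8,000,000 = $679,680.

$680,000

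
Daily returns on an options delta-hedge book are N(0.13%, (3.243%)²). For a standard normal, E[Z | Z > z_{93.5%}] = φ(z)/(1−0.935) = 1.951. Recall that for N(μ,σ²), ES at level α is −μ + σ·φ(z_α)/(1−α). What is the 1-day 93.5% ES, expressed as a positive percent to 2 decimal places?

6.20%

ES = −(0.13%) + 3.243% × 1.951 = 6.197%.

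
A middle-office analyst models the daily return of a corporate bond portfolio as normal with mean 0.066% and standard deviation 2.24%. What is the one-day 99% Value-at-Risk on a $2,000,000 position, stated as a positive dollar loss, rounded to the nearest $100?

At 99% one-sided, z = 2.326.
VaR = −μ + z·σ = −(0.066%) + 2.326 × 2.24% = 5.144%.
On $2,000,000: 0.05144 × $2,000,000 = $102,880.

$102,900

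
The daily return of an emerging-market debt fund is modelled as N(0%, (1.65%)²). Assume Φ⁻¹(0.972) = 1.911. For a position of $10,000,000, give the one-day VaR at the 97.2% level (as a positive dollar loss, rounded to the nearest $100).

VaR = z·σ = 1.911 × 1.65% = 3.153%.
On $10,000,000: 0.03153 × $10,000,000 = $315,300.

$315,300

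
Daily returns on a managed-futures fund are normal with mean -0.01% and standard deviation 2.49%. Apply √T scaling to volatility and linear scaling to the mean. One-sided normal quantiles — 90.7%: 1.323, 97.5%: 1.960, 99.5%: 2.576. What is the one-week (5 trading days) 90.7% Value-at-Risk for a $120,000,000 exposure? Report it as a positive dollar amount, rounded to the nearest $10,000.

$8,900,000

σ_{5d} = 2.49% × √5 = 5.568%; μ_{5d} = 5 × -0.01% = -0.050%.
VaR = −(-0.050%) + 1.323 × 5.568% = 7.416%.
On $120,000,000: 0.07416 × $120,000,000 = $8,899,200.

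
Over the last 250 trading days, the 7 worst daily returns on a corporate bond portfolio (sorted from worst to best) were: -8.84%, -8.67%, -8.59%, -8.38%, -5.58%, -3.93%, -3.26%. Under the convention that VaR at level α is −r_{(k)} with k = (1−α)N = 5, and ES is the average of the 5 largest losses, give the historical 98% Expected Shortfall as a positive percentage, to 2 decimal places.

The 5 worst returns sum to -40.06%.
ES = −(-40.06%) / 5 = 8.012% ≈ 8.01%.

8.01%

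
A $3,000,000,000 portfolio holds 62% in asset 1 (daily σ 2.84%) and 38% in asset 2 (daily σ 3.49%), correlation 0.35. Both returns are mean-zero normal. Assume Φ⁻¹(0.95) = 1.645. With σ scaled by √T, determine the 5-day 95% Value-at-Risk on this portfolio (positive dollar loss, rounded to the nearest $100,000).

$281,200,000

σ_p = √(0.62²·2.84² + 0.38²·3.49² + 2·0.35·0.62·0.38·2.84·3.49) = 2.548%.
σ_{5d} = 2.548% × √5 = 5.698%.
VaR = 1.645 × 5.698% = 9.373%; on $3,000,000,000 that is $281,190,000.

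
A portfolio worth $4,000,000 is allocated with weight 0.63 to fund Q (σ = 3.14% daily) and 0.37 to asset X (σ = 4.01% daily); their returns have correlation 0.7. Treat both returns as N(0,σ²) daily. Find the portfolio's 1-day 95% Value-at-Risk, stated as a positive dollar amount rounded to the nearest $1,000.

$210,000

σ_p² = 0.63²·3.14² + 0.37²·4.01² + 2·0.7·0.63·0.37·3.14·4.01 = 10.2237 (%²).
σ_p = √10.2237 = 3.197%.
At 95%, z = 1.645.
VaR = 1.645 × 3.197% = 5.259%; on $4,000,000 that is $210,360.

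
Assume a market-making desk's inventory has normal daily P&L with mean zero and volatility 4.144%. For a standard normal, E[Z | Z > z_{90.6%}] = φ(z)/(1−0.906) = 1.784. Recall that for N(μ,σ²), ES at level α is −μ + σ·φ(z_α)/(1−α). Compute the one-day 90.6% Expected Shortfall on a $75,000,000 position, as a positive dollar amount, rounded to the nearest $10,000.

ES = 4.144% × 1.784 = 7.393%.
On $75,000,000: 0.07393 × $75,000,000 = $5,544,750.

$5,540,000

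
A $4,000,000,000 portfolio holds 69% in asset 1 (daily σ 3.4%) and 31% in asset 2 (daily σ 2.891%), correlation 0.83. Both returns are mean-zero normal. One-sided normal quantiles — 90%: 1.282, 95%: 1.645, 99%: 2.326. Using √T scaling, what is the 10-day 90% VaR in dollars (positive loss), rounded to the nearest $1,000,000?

$508,000,000

σ_p = √(0.69²·3.4² + 0.31²·2.891² + 2·0.83·0.69·0.31·3.4·2.891) = 3.130%.
σ_{10d} = 3.130% × √10 = 9.898%.
VaR = 1.282 × 9.898% = 12.689%; on $4,000,000,000 that is $507,560,000.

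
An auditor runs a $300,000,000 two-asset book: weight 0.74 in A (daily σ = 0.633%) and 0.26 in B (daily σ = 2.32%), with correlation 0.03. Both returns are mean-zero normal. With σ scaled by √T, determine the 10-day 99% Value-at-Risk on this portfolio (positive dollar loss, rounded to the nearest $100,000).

σ_p = √(0.74²·0.633² + 0.26²·2.32² + 2·0.03·0.74·0.26·0.633·2.32) = 0.775%.
σ_{10d} = 0.775% × √10 = 2.451%.
z(99%) = 2.326.
VaR = 2.326 × 2.451% = 5.701%; on $300,000,000 that is $17,103,000.

$17,100,000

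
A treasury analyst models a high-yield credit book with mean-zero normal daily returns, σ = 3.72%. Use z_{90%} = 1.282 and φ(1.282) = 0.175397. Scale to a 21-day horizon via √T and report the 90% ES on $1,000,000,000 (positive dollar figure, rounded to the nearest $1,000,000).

σ_{21d} = 3.72% × √21 = 17.047%.
ES multiplier = φ(z)/(1−α) = 0.175397/0.1 = 1.754.
ES = 17.047% × 1.754 = 29.900%; on $1,000,000,000: $299,000,000.

$299,000,000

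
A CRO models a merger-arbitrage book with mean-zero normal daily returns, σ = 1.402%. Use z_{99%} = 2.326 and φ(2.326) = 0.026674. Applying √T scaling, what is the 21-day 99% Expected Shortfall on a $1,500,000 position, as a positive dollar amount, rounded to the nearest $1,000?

σ_{21d} = 1.402% × √21 = 6.425%.
ES multiplier = φ(z)/(1−α) = 0.026674/0.01 = 2.667.
ES = 6.425% × 2.667 = 17.135%; on $1,500,000: $257,025.

$257,000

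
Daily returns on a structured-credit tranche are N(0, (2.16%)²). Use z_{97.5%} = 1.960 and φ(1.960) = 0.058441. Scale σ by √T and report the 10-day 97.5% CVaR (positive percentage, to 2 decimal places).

σ_{10d} = 2.16% × √10 = 6.831%.
ES multiplier = φ(z)/(1−α) = 0.058441/0.025 = 2.338.
ES = 6.831% × 2.338 = 15.971%.

15.97%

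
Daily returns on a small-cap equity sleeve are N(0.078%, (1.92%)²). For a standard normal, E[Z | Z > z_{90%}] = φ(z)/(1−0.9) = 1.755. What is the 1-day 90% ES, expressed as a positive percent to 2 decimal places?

ES = −(0.078%) + 1.92% × 1.755 = 3.292%.

3.29%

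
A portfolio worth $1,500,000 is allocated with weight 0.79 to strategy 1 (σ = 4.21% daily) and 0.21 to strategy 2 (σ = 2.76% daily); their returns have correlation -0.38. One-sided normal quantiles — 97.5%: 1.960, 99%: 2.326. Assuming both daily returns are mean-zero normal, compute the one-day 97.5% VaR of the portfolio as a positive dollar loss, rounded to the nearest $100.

$92,700

σ_p² = 0.79²·4.21² + 0.21²·2.76² + 2·-0.38·0.79·0.21·4.21·2.76 = 9.9325 (%²).
σ_p = √9.9325 = 3.152%.
VaR = 1.960 × 3.152% = 6.178%; on $1,500,000 that is $92,670.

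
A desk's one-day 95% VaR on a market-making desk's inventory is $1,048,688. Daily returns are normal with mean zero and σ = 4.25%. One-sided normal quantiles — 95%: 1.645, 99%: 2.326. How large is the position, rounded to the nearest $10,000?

$15,000,000

VaR as a fraction of value: z·σ = 1.645 × 4.25% = 6.99125%.
Position = $1,048,688 / 0.0699125 = $15,000,007.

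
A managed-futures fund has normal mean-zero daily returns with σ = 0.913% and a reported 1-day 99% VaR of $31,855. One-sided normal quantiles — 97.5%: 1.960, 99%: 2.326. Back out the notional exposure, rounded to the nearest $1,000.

$1,500,000

VaR as a fraction of value: z·σ = 2.326 × 0.913% = 2.12364%.
Position = $31,855 / 0.0212364 = $1,500,020.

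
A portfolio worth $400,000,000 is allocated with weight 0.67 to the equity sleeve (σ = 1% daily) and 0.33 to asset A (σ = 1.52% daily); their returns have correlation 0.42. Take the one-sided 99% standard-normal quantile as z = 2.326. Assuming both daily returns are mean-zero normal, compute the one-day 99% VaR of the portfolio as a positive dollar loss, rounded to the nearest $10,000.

$9,220,000

σ_p² = 0.67²·1² + 0.33²·1.52² + 2·0.42·0.67·0.33·1·1.52 = 0.9828 (%²).
σ_p = √0.9828 = 0.991%.
VaR = 2.326 × 0.991% = 2.305%; on $400,000,000 that is $9,220,000.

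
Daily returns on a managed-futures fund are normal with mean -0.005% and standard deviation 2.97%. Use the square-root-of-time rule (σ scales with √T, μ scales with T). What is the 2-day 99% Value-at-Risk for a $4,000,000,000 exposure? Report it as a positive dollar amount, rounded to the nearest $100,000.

At 99%, z = 2.326.
σ_{2d} = 2.97% × √2 = 4.200%; μ_{2d} = 2 × -0.005% = -0.010%.
VaR = −(-0.010%) + 2.326 × 4.200% = 9.779%.
On $4,000,000,000: 0.09779 × $4,000,000,000 = $391,160,000.

$391,200,000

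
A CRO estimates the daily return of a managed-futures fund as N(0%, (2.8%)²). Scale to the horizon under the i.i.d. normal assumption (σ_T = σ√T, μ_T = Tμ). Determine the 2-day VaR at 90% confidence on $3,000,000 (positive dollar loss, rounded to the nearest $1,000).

At 90%, z = 1.282.
σ_{2d} = 2.8% × √2 = 3.960%.
VaR = 1.282 × 3.960% = 5.077%.
On $3,000,000: 0.05077 × $3,000,000 = $152,310.

$152,000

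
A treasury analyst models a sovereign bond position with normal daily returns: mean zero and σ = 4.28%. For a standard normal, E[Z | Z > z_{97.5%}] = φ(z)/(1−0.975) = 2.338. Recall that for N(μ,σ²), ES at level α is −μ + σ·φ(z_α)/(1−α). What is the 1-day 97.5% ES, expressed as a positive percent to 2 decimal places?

10.01%

ES = 4.28% × 2.338 = 10.007%.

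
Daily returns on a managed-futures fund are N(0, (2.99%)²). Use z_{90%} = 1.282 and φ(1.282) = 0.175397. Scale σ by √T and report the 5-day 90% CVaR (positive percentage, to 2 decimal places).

σ_{5d} = 2.99% × √5 = 6.686%.
ES multiplier = φ(z)/(1−α) = 0.175397/0.1 = 1.754.
ES = 6.686% × 1.754 = 11.727%.

11.73%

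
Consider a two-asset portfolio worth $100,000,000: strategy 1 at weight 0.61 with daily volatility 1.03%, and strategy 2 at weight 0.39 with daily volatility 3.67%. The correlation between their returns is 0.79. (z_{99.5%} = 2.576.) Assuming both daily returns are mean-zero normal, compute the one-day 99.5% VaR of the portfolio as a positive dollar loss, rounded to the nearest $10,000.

$5,060,000

σ_p² = 0.61²·1.03² + 0.39²·3.67² + 2·0.79·0.61·0.39·1.03·3.67 = 3.8643 (%²).
σ_p = √3.8643 = 1.966%.
VaR = 2.576 × 1.966% = 5.064%; on $100,000,000 that is $5,064,000.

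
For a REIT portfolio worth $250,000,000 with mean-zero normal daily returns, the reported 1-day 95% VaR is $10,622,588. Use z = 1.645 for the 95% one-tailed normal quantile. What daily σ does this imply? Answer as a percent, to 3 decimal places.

VaR as a fraction: $10,622,588 / $250,000,000 = 4.249%.
σ = VaR / z = 4.249% / 1.645 = 2.583%.

2.583%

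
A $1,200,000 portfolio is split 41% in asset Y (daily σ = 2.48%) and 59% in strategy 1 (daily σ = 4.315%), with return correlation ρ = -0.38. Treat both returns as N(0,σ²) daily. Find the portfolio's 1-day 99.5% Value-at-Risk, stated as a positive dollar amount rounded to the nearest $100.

σ_p² = 0.41²·2.48² + 0.59²·4.315² + 2·-0.38·0.41·0.59·2.48·4.315 = 5.5479 (%²).
σ_p = √5.5479 = 2.355%.
At 99.5%, z = 2.576.
VaR = 2.576 × 2.355% = 6.066%; on $1,200,000 that is $72,792.

$72,800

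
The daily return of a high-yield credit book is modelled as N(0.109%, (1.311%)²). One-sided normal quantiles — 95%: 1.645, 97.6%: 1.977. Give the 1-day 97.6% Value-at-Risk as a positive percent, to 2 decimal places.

VaR = −μ + z·σ = −(0.109%) + 1.977 × 1.311% = 2.483%.

2.48%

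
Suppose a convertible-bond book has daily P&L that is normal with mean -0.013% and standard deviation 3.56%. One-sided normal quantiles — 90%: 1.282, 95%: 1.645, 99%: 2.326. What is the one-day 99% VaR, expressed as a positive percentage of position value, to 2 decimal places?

8.29%

VaR = −μ + z·σ = −(-0.013%) + 2.326 × 3.56% = 8.294%.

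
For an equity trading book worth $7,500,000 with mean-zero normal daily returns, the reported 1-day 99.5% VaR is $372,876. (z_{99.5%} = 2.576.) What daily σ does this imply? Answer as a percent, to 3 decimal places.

VaR as a fraction: $372,876 / $7,500,000 = 4.972%.
σ = VaR / z = 4.972% / 2.576 = 1.930%.

1.930%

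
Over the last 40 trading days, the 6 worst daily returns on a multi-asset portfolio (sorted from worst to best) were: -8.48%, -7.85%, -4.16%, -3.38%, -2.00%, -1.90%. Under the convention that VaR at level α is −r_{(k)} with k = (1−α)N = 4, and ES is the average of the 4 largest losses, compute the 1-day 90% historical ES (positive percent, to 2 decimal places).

The 4 worst returns sum to -23.87%.
ES = −(-23.87%) / 4 = 5.9675% ≈ 5.97%.

5.97%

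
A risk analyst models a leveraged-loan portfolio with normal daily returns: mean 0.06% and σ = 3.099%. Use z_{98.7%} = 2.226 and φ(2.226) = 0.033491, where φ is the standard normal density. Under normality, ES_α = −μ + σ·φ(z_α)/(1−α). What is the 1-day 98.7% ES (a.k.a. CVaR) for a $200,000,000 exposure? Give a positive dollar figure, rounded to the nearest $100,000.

Tail multiplier: φ(z)/(1−α) = 0.033491 / 0.013 = 2.576.
ES = −(0.06%) + 3.099% × 2.576 = 7.923%.
On $200,000,000: 0.07923 × $200,000,000 = $15,846,000.

$15,800,000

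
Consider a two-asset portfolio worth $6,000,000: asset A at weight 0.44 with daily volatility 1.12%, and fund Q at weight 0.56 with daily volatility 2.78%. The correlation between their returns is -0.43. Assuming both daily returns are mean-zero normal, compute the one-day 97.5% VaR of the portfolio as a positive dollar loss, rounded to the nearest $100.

σ_p² = 0.44²·1.12² + 0.56²·2.78² + 2·-0.43·0.44·0.56·1.12·2.78 = 2.0067 (%²).
σ_p = √2.0067 = 1.417%.
At 97.5%, z = 1.960.
VaR = 1.960 × 1.417% = 2.777%; on $6,000,000 that is $166,620.

$166,600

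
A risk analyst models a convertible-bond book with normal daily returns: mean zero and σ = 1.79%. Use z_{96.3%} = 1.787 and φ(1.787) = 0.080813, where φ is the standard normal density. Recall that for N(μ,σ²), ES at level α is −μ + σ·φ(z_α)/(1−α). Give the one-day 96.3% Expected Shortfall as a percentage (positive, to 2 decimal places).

Tail multiplier: φ(z)/(1−α) = 0.080813 / 0.037 = 2.184.
ES = 1.79% × 2.184 = 3.909%.

3.91%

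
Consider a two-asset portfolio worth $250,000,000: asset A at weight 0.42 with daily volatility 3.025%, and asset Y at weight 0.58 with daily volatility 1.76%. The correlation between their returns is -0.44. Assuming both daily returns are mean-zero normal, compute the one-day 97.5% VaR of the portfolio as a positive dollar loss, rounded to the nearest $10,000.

σ_p² = 0.42²·3.025² + 0.58²·1.76² + 2·-0.44·0.42·0.58·3.025·1.76 = 1.5149 (%²).
σ_p = √1.5149 = 1.231%.
At 97.5%, z = 1.960.
VaR = 1.960 × 1.231% = 2.413%; on $250,000,000 that is $6,032,500.

$6,030,000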